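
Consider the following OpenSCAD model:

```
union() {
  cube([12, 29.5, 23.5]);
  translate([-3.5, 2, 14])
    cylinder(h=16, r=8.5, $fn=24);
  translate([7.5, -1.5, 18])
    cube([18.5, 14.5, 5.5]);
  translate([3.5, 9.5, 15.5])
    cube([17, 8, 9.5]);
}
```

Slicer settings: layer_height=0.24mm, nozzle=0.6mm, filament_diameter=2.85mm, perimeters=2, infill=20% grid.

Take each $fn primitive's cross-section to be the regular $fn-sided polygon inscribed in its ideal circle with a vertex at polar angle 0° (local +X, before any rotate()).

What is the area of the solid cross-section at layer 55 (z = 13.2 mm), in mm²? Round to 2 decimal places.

354.00 mm²

At z = 13.2 mm: the 12×29.5 cube contributes its full rectangle (area 354.00 mm²); the cylinder at (-3.5, 2) is not intersected at this z (z outside [14, 30]); the cube at (7.5, -1.5) is not intersected at this z (z outside [18, 23.5]); the cube at (3.5, 9.5) does not reach this height (z outside [15.5, 25]); Combining (union): only the 12×29.5 cube is present, so the union is just that shape — area = 354.00 mm². Overall, the cross-section is a single solid region. Net area = 354.00 mm².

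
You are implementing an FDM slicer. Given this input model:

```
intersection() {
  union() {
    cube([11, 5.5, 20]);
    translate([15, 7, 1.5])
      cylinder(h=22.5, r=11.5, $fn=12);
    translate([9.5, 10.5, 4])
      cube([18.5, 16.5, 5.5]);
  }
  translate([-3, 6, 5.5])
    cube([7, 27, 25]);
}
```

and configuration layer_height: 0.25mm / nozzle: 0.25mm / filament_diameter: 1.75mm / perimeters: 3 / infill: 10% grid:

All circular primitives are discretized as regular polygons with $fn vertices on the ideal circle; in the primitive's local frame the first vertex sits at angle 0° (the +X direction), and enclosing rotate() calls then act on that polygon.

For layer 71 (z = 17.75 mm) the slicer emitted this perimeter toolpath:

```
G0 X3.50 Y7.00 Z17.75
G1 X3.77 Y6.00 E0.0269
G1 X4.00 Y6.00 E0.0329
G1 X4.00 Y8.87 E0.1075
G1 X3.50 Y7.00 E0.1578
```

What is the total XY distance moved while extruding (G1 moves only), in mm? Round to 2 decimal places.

Sum the Euclidean lengths of each G1 segment: total = 6.07 mm.

6.07 mm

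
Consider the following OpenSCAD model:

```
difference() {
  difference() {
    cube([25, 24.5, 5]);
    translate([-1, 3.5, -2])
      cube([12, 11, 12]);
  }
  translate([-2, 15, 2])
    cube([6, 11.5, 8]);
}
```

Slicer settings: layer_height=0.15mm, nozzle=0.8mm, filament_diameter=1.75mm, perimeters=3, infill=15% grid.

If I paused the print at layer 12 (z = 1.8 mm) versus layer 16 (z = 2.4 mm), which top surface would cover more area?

Layer 12 (z = 1.8): the 25×24.5 cube contributes its full rectangle (area 612.50 mm²); the cube at (-1, 3.5) (footprint 12×11) is included at this height (area 132.00 mm²); Taking the first minus the rest: starting from the 25×24.5 cube (612.50 mm²), the 12×11 cube at (-1, 3.5) partially overlaps it — only the 121.00 mm² overlap (of its 132.00 mm²) is removed, clipping the outline — area = 491.50 mm²; the cube at (-2, 15) is absent (z outside [2, 10]); After the difference (first − rest): none of the subtracted shapes is present at this height, so that combined region is unchanged — area = 491.50 mm². So its area = 491.50 mm². Layer 16 (z = 2.4): the cube is present — its section is the full 25×24.5 rectangle (area 612.50 mm²); the cube at (-1, 3.5) (footprint 12×11) is included at this height (area 132.00 mm²); Subtracting the remaining from the first: starting from the 25×24.5 cube (612.50 mm²), the 12×11 cube at (-1, 3.5) partially overlaps it — only the 121.00 mm² overlap (of its 132.00 mm²) is removed, clipping the outline — area = 491.50 mm²; the cube at (-2, 15) is present — its section is the full 6×11.5 rectangle (area 69.00 mm²); Subtracting the remaining from the first: starting from the result so far (491.50 mm²), the 6×11.5 cube at (-2, 15) partially overlaps it — only the 38.00 mm² overlap (of its 69.00 mm²) is removed, clipping the outline — area = 453.50 mm². So its area = 453.50 mm². Layer 12 is larger (491.50 vs 453.50 mm²).

layer 12 (z = 1.8 mm)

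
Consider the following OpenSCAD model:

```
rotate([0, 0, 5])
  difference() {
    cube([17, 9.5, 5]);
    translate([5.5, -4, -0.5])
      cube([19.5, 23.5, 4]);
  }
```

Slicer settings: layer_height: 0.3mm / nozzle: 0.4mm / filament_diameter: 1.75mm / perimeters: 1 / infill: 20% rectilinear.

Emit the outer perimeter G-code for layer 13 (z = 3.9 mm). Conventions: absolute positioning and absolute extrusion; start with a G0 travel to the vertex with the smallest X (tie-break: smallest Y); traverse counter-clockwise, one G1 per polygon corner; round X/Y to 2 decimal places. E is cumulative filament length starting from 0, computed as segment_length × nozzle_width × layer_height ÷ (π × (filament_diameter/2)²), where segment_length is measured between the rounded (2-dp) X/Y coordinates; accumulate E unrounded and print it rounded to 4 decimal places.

G0 X-0.83 Y9.46 Z3.90
G1 X0.00 Y0.00 E0.4738
G1 X16.94 Y1.48 E1.3221
G1 X16.11 Y10.95 E1.7964
G1 X-0.83 Y9.46 E2.6448

At z = 3.9 mm: the cube (footprint 17×9.5) is included at this height; the cube at (5.5, -4) is absent (z outside [-0.5, 3.5]); Taking the first minus the rest: none of the subtracted shapes is present at this height, so the 17×9.5 cube is unchanged — 1 connected region; (rotated 5° about Z; rotation is an isometry so areas/perimeters/island counts are preserved). The outline is a single polygon with 4 vertices. Extrusion per mm of travel: 0.4 × 0.3 / (π × 0.875²) = 0.049890. Accumulating E over each segment gives final E = 2.6448.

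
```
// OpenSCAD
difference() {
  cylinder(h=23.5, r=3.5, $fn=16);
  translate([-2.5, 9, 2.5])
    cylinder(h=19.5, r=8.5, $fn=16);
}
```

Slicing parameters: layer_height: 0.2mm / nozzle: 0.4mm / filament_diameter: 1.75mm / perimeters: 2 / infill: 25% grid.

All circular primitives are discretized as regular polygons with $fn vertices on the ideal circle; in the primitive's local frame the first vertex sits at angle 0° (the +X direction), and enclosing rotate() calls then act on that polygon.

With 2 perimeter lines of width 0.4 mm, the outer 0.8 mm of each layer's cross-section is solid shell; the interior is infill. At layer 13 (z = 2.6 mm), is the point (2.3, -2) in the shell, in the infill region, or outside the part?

At z = 2.6 mm: the cylinder: section is a regular 16-gon, circumradius r=3.5; the cylinder at (-2.5, 9): section is a regular 16-gon, circumradius r=8.5; Subtracting the remaining from the first: starting from the r=3.5 cylinder, the r=8.5 cylinder at (-2.5, 9) partially overlaps it — only the 10.94 mm² overlap (of its 221.19 mm²) is removed, clipping the outline — 1 connected region. Overall, the cross-section is a single solid region. The nearest boundary edge runs (3.23, -1.34)→(2.47, -2.47); distance from the point to it = 0.41 mm. The point is inside the cross-section, 0.41 mm from the nearest boundary — within the 0.8 mm shell band (2 × 0.4).

shell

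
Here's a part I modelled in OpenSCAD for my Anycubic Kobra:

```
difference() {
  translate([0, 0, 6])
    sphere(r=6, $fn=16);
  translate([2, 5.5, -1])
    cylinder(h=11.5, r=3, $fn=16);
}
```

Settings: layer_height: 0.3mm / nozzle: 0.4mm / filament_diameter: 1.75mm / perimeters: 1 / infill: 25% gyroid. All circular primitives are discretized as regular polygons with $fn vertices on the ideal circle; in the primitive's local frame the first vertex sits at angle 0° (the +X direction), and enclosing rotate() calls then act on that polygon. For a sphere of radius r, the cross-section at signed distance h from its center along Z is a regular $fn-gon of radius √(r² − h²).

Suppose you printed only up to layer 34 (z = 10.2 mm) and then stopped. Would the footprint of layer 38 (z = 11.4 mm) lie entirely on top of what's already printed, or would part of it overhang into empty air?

entirely on top

Compare the two slices. At z = 10.2: the r=6 sphere slices to a regular 16-gon of circumradius 4.285 (√(r²−h²) with h=4.2 from center) (area = (16/2)·4.285²·sin(360°/16) = 56.21 mm²); the cylinder at (2, 5.5): section is a regular 16-gon, circumradius r=3 (area = (16/2)·3.000²·sin(360°/16) = 27.55 mm²); After the difference (first − rest): starting from the r=6 sphere (56.21 mm²), the r=3 cylinder at (2, 5.5) partially overlaps it — only the 3.74 mm² overlap (of its 27.55 mm²) is removed, clipping the outline — area = 52.47 mm². At z = 11.4: the r=6 sphere contributes a regular 16-gon of circumradius √(6²−5.4²) = 2.615 (area = (16/2)·2.615²·sin(360°/16) = 20.94 mm²); the cylinder at (2, 5.5) is absent (z outside [-1, 10.5]); After the difference (first − rest): none of the subtracted shapes is present at this height, so the r=6 sphere is unchanged — area = 20.94 mm². Checking containment: the cross-section at z = 11.4 is a subset of the cross-section at z = 10.2.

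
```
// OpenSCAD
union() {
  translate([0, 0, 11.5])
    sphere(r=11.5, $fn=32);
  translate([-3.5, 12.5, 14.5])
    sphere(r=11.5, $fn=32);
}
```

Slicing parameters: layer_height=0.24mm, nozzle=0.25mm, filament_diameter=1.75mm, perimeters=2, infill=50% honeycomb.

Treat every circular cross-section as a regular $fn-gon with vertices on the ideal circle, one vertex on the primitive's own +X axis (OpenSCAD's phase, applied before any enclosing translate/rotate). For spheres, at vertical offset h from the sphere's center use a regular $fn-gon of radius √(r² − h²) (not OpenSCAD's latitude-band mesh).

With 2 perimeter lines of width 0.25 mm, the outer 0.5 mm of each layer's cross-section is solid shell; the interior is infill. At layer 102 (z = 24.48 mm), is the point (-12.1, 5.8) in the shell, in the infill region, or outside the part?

outside

At z = 24.48 mm: the sphere is absent (|z−center|=12.980 > r=11.5); the r=11.5 sphere at (-3.5, 12.5) slices to a regular 32-gon of circumradius 5.714 (√(r²−h²) with h=9.98 from center); Merging all regions: only the r=11.5 sphere at (-3.5, 12.5) is present, so the union is just that shape — 1 connected region. Overall, the cross-section is a single solid region. The nearest boundary edge runs (-8.25, 9.33)→(-7.54, 8.46); distance from the point to it = 5.21 mm. The point is not inside any of the regions above, so it lies outside the cross-section (5.21 mm from the nearest boundary).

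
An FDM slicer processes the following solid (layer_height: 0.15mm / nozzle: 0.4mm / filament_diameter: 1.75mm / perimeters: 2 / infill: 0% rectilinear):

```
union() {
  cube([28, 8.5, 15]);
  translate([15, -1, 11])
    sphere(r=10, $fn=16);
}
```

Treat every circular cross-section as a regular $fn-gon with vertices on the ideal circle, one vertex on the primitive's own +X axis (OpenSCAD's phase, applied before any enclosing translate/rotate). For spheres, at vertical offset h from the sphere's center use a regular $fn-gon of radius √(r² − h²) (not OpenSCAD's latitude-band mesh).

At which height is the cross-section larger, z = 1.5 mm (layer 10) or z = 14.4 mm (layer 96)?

Layer 10 (z = 1.5): the cube (footprint 28×8.5) is included at this height (area 238.00 mm²); the r=10 sphere at (15, -1) contributes a regular 16-gon of circumradius √(10²−9.5²) = 3.122 (area = (16/2)·3.122²·sin(360°/16) = 29.85 mm²); Combining (union): the regions partially overlap — summed areas 267.85 mm² minus the doubly-counted overlap 8.88 mm² gives 258.97 mm² — area = 258.97 mm². So its area = 258.97 mm². Layer 96 (z = 14.4): the cube is present — its section is the full 28×8.5 rectangle (area 238.00 mm²); the r=10 sphere at (15, -1) contributes a regular 16-gon of circumradius √(10²−3.4²) = 9.404 (area = (16/2)·9.404²·sin(360°/16) = 270.76 mm²); Merging all regions: the regions partially overlap — summed areas 508.76 mm² minus the doubly-counted overlap 116.77 mm² gives 391.99 mm² — area = 391.99 mm². So its area = 391.99 mm². Layer 96 is larger (391.99 vs 258.97 mm²).

layer 96 (z = 14.4 mm)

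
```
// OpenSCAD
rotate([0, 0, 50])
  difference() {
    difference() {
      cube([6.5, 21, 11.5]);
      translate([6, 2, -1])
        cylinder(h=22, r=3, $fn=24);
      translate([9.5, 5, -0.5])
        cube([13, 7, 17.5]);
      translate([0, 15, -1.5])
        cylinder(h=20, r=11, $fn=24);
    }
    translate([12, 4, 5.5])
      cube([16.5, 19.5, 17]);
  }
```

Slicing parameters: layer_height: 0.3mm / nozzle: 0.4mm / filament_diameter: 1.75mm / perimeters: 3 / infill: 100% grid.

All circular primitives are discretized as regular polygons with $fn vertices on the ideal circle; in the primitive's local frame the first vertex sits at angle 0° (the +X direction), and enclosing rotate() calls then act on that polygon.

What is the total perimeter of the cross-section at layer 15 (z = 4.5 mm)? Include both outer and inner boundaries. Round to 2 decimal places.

At z = 4.5 mm: the cube is present — its section is the full 6.5×21 rectangle (perimeter 55.00 mm); the r=3 cylinder at (6, 2) gives a regular 24-gon of circumradius 3 (constant along its height) (perimeter = 2·24·3.000·sin(180°/24) = 18.80 mm); the cube at (9.5, 5) is present — its section is the full 13×7 rectangle (perimeter 40.00 mm); the r=11 cylinder at (0, 15) contributes a regular 24-gon of circumradius 11 (perimeter = 2·24·11.000·sin(180°/24) = 68.92 mm); After the difference (first − rest): starting from the 6.5×21 cube, the r=3 cylinder at (6, 2) partially overlaps it — only the 14.95 mm² overlap (of its 27.95 mm²) is removed, clipping the outline; the 13×7 cube at (9.5, 5) misses the remaining region (no effect); the r=11 cylinder at (0, 15) partially overlaps it — only the 105.66 mm² overlap (of its 375.81 mm²) is removed, clipping the outline — boundary = 23.50 mm; the cube at (12, 4) is absent (z outside [5.5, 22.5]); After the difference (first − rest): none of the subtracted shapes is present at this height, so the result so far is unchanged — boundary = 23.50 mm; (whole slice rotated 50° about Z — lengths, areas and connectivity unchanged). Overall, the cross-section is a single solid region. Total boundary length (outer) = 23.50 mm.

23.50 mm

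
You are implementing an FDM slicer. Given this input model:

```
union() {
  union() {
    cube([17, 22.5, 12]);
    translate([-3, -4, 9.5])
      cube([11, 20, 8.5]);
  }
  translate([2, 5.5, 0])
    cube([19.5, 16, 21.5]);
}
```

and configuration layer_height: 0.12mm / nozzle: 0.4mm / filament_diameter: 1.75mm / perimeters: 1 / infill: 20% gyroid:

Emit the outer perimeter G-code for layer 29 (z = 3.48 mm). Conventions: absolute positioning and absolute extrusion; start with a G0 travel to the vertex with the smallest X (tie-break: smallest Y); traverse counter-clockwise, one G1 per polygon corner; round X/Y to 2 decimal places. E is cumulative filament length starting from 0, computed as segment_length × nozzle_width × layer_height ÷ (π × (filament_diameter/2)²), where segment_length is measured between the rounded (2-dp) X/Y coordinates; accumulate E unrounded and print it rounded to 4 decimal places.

G0 X0.00 Y0.00 Z3.48
G1 X17.00 Y0.00 E0.3393
G1 X17.00 Y5.50 E0.4490
G1 X21.50 Y5.50 E0.5388
G1 X21.50 Y21.50 E0.8581
G1 X17.00 Y21.50 E0.9479
G1 X17.00 Y22.50 E0.9679
G1 X0.00 Y22.50 E1.3071
G1 X0.00 Y0.00 E1.7561

At z = 3.48 mm: the cube is present — its section is the full 17×22.5 rectangle; the cube at (-3, -4) is not intersected at this z (z outside [9.5, 18]); Merging all regions: only the 17×22.5 cube is present, so the union is just that shape — 1 connected region; the 19.5×16 cube at (2, 5.5) contributes its full rectangle; Taking the union: the regions partially overlap (shared area 240.00 mm²), so overlapping operands fuse into one piece — 1 connected region. The outline is a single polygon with 8 vertices. Extrusion per mm of travel: 0.4 × 0.12 / (π × 0.875²) = 0.019956. Accumulating E over each segment gives final E = 1.7561.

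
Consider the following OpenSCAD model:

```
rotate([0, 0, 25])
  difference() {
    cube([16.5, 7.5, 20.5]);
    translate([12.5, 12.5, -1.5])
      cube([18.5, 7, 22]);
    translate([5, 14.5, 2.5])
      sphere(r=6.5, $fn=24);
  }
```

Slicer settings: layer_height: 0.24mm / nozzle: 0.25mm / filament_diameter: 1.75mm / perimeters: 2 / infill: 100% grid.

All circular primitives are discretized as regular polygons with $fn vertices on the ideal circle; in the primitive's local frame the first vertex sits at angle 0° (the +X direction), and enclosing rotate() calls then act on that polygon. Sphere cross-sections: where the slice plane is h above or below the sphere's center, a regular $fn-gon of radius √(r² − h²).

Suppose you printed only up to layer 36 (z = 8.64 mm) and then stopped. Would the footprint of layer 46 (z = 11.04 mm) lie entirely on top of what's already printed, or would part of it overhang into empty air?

entirely on top

Compare the two slices. At z = 8.64: the cube (footprint 16.5×7.5) is included at this height (area 123.75 mm²); the 18.5×7 cube at (12.5, 12.5) contributes its full rectangle (area 129.50 mm²); the r=6.5 sphere at (5, 14.5) slices to a regular 24-gon of circumradius 2.133 (√(r²−h²) with h=6.14 from center) (area = (24/2)·2.133²·sin(360°/24) = 14.13 mm²); After the difference (first − rest): starting from the 16.5×7.5 cube (123.75 mm²), the 18.5×7 cube at (12.5, 12.5) misses the remaining region (no effect); the r=6.5 sphere at (5, 14.5) misses the remaining region (no effect) — area = 123.75 mm²; (whole slice rotated 25° about Z — lengths, areas and connectivity unchanged). At z = 11.04: the cube is present — its section is the full 16.5×7.5 rectangle (area 123.75 mm²); the 18.5×7 cube at (12.5, 12.5) contributes its full rectangle (area 129.50 mm²); the sphere at (5, 14.5) does not reach this height (|z−center|=8.540 > r=6.5); After the difference (first − rest): starting from the 16.5×7.5 cube (123.75 mm²), the 18.5×7 cube at (12.5, 12.5) misses the remaining region (no effect) — area = 123.75 mm²; (whole slice rotated 25° about Z — lengths, areas and connectivity unchanged). Checking containment: the cross-section at z = 11.04 is a subset of the cross-section at z = 8.64.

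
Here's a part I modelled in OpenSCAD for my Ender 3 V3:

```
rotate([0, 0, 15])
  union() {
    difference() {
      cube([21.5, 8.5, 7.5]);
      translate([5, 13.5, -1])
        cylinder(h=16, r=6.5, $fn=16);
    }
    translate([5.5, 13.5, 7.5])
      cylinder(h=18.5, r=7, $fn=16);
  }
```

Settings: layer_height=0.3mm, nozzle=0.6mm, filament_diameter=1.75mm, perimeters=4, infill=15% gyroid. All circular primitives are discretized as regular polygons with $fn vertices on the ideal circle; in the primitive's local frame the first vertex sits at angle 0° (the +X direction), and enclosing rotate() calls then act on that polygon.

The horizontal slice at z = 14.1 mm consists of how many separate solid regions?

At z = 14.1 mm: the cube does not reach this height (z outside [0, 7.5]); the r=6.5 cylinder at (5, 13.5) contributes a regular 16-gon of circumradius 6.5; Taking the first minus the rest: the first operand is absent here, so nothing remains; the cylinder at (5.5, 13.5): section is a regular 16-gon, circumradius r=7; Combining (union): only the r=7 cylinder at (5.5, 13.5) is present, so the union is just that shape — 1 connected region; (whole slice rotated 15° about Z — lengths, areas and connectivity unchanged). The result has 1 disconnected region.

1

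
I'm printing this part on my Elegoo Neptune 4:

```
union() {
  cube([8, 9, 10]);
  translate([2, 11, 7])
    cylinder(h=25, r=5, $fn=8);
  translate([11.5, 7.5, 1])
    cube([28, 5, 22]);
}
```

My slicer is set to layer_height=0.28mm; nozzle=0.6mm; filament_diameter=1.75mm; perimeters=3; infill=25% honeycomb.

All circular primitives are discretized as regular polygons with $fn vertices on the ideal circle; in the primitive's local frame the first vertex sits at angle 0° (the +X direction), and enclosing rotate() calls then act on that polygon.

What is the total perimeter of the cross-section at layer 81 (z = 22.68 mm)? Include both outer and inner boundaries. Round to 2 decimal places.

96.61 mm

At z = 22.68 mm: the cube is not intersected at this z (z outside [0, 10]); the r=5 cylinder at (2, 11) contributes a regular 8-gon of circumradius 5 (perimeter = 2·8·5.000·sin(180°/8) = 30.61 mm); the 28×5 cube at (11.5, 7.5) contributes its full rectangle (perimeter 66.00 mm); Combining (union): the 2 present regions are separate (no shared area or edge), so areas and boundary lengths simply add and each stays a separate island — boundary = 96.61 mm. Overall, the cross-section has 2 separate islands. Total boundary length (outer) = 96.61 mm.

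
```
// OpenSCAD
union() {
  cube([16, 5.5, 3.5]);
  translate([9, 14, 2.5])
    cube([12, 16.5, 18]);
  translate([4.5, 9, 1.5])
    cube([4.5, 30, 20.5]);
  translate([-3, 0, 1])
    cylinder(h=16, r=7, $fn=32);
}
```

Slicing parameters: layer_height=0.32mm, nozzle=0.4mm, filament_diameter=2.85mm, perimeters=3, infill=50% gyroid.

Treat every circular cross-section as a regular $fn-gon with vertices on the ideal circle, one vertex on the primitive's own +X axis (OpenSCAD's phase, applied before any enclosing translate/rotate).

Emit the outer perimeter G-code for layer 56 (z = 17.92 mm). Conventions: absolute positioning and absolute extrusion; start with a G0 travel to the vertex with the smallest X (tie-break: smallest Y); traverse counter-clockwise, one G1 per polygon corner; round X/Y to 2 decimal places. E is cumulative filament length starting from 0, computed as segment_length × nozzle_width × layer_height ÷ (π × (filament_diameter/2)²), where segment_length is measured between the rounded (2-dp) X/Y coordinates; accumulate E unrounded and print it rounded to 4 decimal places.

At z = 17.92 mm: the cube is not intersected at this z (z outside [0, 3.5]); the cube at (9, 14) is present — its section is the full 12×16.5 rectangle; the cube at (4.5, 9) is present — its section is the full 4.5×30 rectangle; the cylinder at (-3, 0) does not reach this height (z outside [1, 17]); Combining (union): the 2 present regions share edge segments without overlapping in area, so areas simply add but the touching pieces fuse into one outline (the shared edge portions become interior and drop out of the boundary) — 1 connected region. The outline is a single polygon with 8 vertices. Extrusion per mm of travel: 0.4 × 0.32 / (π × 1.425²) = 0.020065. Accumulating E over each segment gives final E = 1.8660.

G0 X4.50 Y9.00 Z17.92
G1 X9.00 Y9.00 E0.0903
G1 X9.00 Y14.00 E0.1906
G1 X21.00 Y14.00 E0.4314
G1 X21.00 Y30.50 E0.7625
G1 X9.00 Y30.50 E1.0032
G1 X9.00 Y39.00 E1.1738
G1 X4.50 Y39.00 E1.2641
G1 X4.50 Y9.00 E1.8660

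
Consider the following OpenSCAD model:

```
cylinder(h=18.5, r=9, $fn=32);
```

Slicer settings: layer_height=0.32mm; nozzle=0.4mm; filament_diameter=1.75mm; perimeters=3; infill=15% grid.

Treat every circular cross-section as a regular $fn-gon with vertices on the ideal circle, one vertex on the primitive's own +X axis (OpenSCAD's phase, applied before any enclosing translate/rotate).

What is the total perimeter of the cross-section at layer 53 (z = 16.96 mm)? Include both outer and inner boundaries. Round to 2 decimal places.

56.46 mm

At z = 16.96 mm: the cylinder: section is a regular 32-gon, circumradius r=9 (perimeter = 2·32·9.000·sin(180°/32) = 56.46 mm). Overall, the cross-section is a single solid region. Total boundary length (outer) = 56.46 mm.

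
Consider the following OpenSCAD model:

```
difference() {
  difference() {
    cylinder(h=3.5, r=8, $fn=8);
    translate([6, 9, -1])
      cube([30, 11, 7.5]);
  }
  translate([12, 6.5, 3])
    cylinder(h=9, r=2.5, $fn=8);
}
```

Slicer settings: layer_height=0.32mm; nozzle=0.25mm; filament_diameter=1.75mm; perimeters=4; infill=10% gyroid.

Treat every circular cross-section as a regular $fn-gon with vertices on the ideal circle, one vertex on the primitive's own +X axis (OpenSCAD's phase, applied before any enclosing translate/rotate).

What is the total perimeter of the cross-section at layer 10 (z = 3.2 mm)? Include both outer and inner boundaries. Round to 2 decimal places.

At z = 3.2 mm: the cylinder: section is a regular 8-gon, circumradius r=8 (perimeter = 2·8·8.000·sin(180°/8) = 48.98 mm); the cube at (6, 9) is present — its section is the full 30×11 rectangle (perimeter 82.00 mm); After the difference (first − rest): starting from the r=8 cylinder, the 30×11 cube at (6, 9) misses the remaining region (no effect) — boundary = 48.98 mm; the cylinder at (12, 6.5): section is a regular 8-gon, circumradius r=2.5 (perimeter = 2·8·2.500·sin(180°/8) = 15.31 mm); Taking the first minus the rest: starting from that combined region, the r=2.5 cylinder at (12, 6.5) misses the remaining region (no effect) — boundary = 48.98 mm. Overall, the cross-section is a single solid region. Total boundary length (outer) = 48.98 mm.

48.98 mm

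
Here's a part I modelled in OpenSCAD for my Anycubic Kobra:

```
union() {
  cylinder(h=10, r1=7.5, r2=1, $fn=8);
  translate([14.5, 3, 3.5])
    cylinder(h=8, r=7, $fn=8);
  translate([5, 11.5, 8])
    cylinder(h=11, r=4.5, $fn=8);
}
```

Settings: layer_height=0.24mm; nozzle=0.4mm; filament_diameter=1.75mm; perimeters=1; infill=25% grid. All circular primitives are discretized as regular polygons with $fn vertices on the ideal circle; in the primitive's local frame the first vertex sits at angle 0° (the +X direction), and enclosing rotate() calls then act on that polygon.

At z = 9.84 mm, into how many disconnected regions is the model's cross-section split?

3

At z = 9.84 mm: the cone: at t=0.984 of its height the radius interpolates to r₁+(r₂−r₁)t = 1.104, giving a regular 8-gon of that circumradius; the cylinder at (14.5, 3): section is a regular 8-gon, circumradius r=7; the cylinder at (5, 11.5): section is a regular 8-gon, circumradius r=4.5; Combining (union): the 3 present regions are separate (no shared area or edge), so areas and boundary lengths simply add and each stays a separate island — 3 connected regions. The result has 3 disconnected regions.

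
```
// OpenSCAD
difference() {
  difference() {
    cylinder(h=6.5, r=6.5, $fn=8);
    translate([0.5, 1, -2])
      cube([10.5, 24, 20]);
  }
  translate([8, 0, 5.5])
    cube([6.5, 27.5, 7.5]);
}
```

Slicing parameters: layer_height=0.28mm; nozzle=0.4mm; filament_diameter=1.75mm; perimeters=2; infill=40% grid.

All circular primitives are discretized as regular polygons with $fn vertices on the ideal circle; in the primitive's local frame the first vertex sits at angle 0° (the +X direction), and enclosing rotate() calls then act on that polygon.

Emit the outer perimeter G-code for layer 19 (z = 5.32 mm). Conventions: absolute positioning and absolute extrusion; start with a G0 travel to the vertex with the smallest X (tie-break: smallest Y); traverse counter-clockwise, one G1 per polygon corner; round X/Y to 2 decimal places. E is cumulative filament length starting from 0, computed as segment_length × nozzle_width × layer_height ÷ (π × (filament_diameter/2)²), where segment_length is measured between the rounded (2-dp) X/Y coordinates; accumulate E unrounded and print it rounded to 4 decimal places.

At z = 5.32 mm: the r=6.5 cylinder contributes a regular 8-gon of circumradius 6.5; the 10.5×24 cube at (0.5, 1) contributes its full rectangle; Subtracting the remaining from the first: starting from the r=6.5 cylinder, the 10.5×24 cube at (0.5, 1) partially overlaps it — only the 20.88 mm² overlap (of its 252.00 mm²) is removed, clipping the outline — 1 connected region; the cube at (8, 0) is absent (z outside [5.5, 13]); Subtracting the remaining from the first: none of the subtracted shapes is present at this height, so that combined region is unchanged — 1 connected region. The outline is a single polygon with 10 vertices. Extrusion per mm of travel: 0.4 × 0.28 / (π × 0.875²) = 0.046564. Accumulating E over each segment gives final E = 1.9727.

G0 X-6.50 Y0.00 Z5.32
G1 X-4.60 Y-4.60 E0.2317
G1 X0.00 Y-6.50 E0.4635
G1 X4.60 Y-4.60 E0.6952
G1 X6.50 Y0.00 E0.9270
G1 X6.09 Y1.00 E0.9773
G1 X0.50 Y1.00 E1.2376
G1 X0.50 Y6.29 E1.4839
G1 X0.00 Y6.50 E1.5092
G1 X-4.60 Y4.60 E1.7409
G1 X-6.50 Y0.00 E1.9727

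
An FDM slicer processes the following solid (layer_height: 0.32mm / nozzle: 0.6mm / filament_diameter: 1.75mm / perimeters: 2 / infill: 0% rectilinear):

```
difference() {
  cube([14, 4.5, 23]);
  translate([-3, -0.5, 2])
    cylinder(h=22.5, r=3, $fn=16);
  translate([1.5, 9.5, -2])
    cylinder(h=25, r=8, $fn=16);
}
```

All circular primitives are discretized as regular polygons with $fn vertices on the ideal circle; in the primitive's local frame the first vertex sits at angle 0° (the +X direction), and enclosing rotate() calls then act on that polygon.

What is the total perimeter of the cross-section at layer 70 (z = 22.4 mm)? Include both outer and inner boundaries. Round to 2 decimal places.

35.26 mm

At z = 22.4 mm: the cube is present — its section is the full 14×4.5 rectangle (perimeter 37.00 mm); the r=3 cylinder at (-3, -0.5) contributes a regular 16-gon of circumradius 3 (perimeter = 2·16·3.000·sin(180°/16) = 18.73 mm); the cylinder at (1.5, 9.5): section is a regular 16-gon, circumradius r=8 (perimeter = 2·16·8.000·sin(180°/16) = 49.94 mm); Taking the first minus the rest: starting from the 14×4.5 cube, the r=3 cylinder at (-3, -0.5) misses the remaining region (no effect); the r=8 cylinder at (1.5, 9.5) partially overlaps it — only the 16.63 mm² overlap (of its 195.93 mm²) is removed, clipping the outline — boundary = 35.26 mm. Overall, the cross-section is a single solid region. Total boundary length (outer) = 35.26 mm.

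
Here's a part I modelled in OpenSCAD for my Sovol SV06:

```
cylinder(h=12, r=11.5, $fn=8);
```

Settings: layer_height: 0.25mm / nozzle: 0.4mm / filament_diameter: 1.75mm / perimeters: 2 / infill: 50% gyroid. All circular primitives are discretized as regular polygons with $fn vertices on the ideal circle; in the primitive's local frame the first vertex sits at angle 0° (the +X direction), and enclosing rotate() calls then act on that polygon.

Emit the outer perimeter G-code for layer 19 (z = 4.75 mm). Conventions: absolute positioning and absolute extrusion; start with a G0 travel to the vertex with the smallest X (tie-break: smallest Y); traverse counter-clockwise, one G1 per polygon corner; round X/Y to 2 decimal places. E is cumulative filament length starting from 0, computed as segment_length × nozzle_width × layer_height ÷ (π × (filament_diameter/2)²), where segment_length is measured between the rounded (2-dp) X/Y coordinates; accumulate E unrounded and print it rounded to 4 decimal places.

At z = 4.75 mm: the r=11.5 cylinder gives a regular 8-gon of circumradius 11.5 (constant along its height). The outline is a single polygon with 8 vertices. Extrusion per mm of travel: 0.4 × 0.25 / (π × 0.875²) = 0.041575. Accumulating E over each segment gives final E = 2.9272.

G0 X-11.50 Y0.00 Z4.75
G1 X-8.13 Y-8.13 E0.3659
G1 X0.00 Y-11.50 E0.7318
G1 X8.13 Y-8.13 E1.0977
G1 X11.50 Y0.00 E1.4636
G1 X8.13 Y8.13 E1.8295
G1 X0.00 Y11.50 E2.1954
G1 X-8.13 Y8.13 E2.5613
G1 X-11.50 Y0.00 E2.9272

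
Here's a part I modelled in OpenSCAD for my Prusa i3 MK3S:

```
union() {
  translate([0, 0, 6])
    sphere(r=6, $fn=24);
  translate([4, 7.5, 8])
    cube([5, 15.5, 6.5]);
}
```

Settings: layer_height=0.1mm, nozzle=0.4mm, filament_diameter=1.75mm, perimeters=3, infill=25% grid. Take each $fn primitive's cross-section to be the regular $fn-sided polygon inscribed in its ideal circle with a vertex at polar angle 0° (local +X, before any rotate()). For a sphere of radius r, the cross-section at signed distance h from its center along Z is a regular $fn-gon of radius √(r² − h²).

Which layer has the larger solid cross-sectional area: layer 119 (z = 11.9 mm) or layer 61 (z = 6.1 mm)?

layer 61 (z = 6.1 mm)

Layer 119 (z = 11.9): the r=6 sphere contributes a regular 24-gon of circumradius √(6²−5.9²) = 1.091 (area = (24/2)·1.091²·sin(360°/24) = 3.70 mm²); the cube at (4, 7.5) is present — its section is the full 5×15.5 rectangle (area 77.50 mm²); Taking the union: the 2 present regions are separate (no shared area or edge), so areas and boundary lengths simply add and each stays a separate island — area = 81.20 mm². So its area = 81.20 mm². Layer 61 (z = 6.1): the r=6 sphere contributes a regular 24-gon of circumradius √(6²−0.1²) = 5.999 (area = (24/2)·5.999²·sin(360°/24) = 111.78 mm²); the cube at (4, 7.5) is not intersected at this z (z outside [8, 14.5]); Combining (union): only the r=6 sphere is present, so the union is just that shape — area = 111.78 mm². So its area = 111.78 mm². Layer 61 is larger (111.78 vs 81.20 mm²).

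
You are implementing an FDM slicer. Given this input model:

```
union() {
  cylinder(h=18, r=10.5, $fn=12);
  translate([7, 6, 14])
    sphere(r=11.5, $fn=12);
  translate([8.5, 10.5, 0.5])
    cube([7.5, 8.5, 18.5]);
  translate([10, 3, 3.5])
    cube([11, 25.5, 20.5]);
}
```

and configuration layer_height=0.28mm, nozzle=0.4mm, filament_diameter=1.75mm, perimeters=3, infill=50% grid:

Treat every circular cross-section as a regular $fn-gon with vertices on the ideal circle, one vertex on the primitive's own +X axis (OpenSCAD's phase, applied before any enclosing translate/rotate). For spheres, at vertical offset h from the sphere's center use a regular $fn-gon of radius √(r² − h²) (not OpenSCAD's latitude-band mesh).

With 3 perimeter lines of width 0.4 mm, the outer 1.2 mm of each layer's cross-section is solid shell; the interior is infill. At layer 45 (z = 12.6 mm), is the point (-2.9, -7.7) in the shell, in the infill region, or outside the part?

infill

At z = 12.6 mm: the r=10.5 cylinder gives a regular 12-gon of circumradius 10.5 (constant along its height); the r=11.5 sphere at (7, 6) slices to a regular 12-gon of circumradius 11.414 (√(r²−h²) with h=1.4 from center); the cube at (8.5, 10.5) is present — its section is the full 7.5×8.5 rectangle; the cube at (10, 3) is present — its section is the full 11×25.5 rectangle; Combining (union): the regions partially overlap (shared area 317.67 mm²), so overlapping operands fuse into one piece — 1 connected region. Overall, the cross-section is a single solid region. The nearest boundary edge runs (-0.00, -10.50)→(-5.25, -9.09); distance from the point to it = 1.95 mm. The point is inside the cross-section and 1.95 mm from the nearest boundary — more than the 1.2 mm shell width (3 × 0.4), so it's in the infill interior.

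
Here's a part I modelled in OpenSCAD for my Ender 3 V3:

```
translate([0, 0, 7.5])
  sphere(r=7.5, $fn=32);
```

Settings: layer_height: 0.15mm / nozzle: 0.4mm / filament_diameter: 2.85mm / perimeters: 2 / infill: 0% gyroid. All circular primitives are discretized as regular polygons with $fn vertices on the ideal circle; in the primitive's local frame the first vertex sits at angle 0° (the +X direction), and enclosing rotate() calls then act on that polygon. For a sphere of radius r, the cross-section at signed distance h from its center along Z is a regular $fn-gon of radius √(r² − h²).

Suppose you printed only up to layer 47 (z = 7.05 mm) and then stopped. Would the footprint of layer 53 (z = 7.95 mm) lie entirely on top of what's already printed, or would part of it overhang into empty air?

entirely on top

Compare the two slices. At z = 7.05: the r=7.5 sphere contributes a regular 32-gon of circumradius √(7.5²−0.45²) = 7.486 (area = (32/2)·7.486²·sin(360°/32) = 174.95 mm²). At z = 7.95: the r=7.5 sphere slices to a regular 32-gon of circumradius 7.486 (√(r²−h²) with h=0.45 from center) (area = (32/2)·7.486²·sin(360°/32) = 174.95 mm²). Checking containment: the cross-section at z = 7.95 is a subset of the cross-section at z = 7.05.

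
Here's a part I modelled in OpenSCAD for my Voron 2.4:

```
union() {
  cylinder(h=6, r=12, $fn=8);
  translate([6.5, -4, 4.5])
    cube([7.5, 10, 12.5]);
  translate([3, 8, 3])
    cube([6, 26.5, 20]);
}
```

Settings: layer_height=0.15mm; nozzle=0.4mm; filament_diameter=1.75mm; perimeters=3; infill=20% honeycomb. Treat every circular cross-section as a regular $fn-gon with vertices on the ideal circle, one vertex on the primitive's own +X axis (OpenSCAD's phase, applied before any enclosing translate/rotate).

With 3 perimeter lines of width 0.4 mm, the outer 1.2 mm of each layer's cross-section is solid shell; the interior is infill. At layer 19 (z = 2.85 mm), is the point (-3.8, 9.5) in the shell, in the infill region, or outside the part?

shell

At z = 2.85 mm: the r=12 cylinder contributes a regular 8-gon of circumradius 12; the cube at (6.5, -4) is absent (z outside [4.5, 17]); the cube at (3, 8) is absent (z outside [3, 23]); Combining (union): only the r=12 cylinder is present, so the union is just that shape — 1 connected region. Overall, the cross-section is a single solid region. The nearest boundary edge runs (0.00, 12.00)→(-8.49, 8.49); distance from the point to it = 0.86 mm. The point is inside the cross-section, 0.86 mm from the nearest boundary — within the 1.2 mm shell band (3 × 0.4).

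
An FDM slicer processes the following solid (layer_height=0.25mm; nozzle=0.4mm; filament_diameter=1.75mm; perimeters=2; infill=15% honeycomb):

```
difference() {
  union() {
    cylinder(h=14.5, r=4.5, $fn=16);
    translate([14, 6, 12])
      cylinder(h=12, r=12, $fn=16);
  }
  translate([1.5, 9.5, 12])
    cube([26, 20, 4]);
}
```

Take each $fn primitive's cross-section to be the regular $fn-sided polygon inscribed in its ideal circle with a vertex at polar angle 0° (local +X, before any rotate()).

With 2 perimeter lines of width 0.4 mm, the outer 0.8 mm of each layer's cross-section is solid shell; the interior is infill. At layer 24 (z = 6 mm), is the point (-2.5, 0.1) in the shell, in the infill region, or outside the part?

infill

At z = 6 mm: the r=4.5 cylinder gives a regular 16-gon of circumradius 4.5 (constant along its height); the cylinder at (14, 6) does not reach this height (z outside [12, 24]); Combining (union): only the r=4.5 cylinder is present, so the union is just that shape — 1 connected region; the cube at (1.5, 9.5) is absent (z outside [12, 16]); Taking the first minus the rest: none of the subtracted shapes is present at this height, so the result so far is unchanged — 1 connected region. Overall, the cross-section is a single solid region. The nearest boundary edge runs (-4.16, 1.72)→(-4.50, 0.00); distance from the point to it = 1.94 mm. The point is inside the cross-section and 1.94 mm from the nearest boundary — more than the 0.8 mm shell width (2 × 0.4), so it's in the infill interior.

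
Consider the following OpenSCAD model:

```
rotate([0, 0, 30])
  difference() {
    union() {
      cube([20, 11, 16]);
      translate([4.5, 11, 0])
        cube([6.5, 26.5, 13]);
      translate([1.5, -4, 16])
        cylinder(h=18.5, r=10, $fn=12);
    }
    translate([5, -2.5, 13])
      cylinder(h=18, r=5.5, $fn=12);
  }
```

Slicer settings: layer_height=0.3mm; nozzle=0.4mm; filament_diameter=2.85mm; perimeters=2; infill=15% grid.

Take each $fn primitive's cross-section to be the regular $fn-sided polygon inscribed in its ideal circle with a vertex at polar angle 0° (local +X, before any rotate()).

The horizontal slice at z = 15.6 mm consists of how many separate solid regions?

1

At z = 15.6 mm: the 20×11 cube contributes its full rectangle; the cube at (4.5, 11) is not intersected at this z (z outside [0, 13]); the cylinder at (1.5, -4) is not intersected at this z (z outside [16, 34.5]); Merging all regions: only the 20×11 cube is present, so the union is just that shape — 1 connected region; the r=5.5 cylinder at (5, -2.5) contributes a regular 12-gon of circumradius 5.5; Subtracting the remaining from the first: starting from the result so far, the r=5.5 cylinder at (5, -2.5) partially overlaps it — only the 19.55 mm² overlap (of its 90.75 mm²) is removed, clipping the outline — 1 connected region; (rotated 30° about Z; rotation is an isometry so areas/perimeters/island counts are preserved). The result has 1 disconnected region.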